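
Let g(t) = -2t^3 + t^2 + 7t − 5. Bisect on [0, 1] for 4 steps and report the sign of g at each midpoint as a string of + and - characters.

t = 0.5 gives g = -1.5, negative; keep [0.5, 1]
t = 0.75 gives g = -0.03125, negative; keep [0.75, 1]
t = 0.875 gives g = 0.550781, positive; keep [0.75, 0.875]
t = 0.8125 gives g = 0.2749, positive; keep [0.75, 0.8125]

--++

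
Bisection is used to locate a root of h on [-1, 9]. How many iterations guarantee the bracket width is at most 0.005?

11

Width after n steps is 10/2^n. Need 2^n ≥ 10/0.005 = 2000.
2^10 = 1024 < 2000 ≤ 2^11 = 2048, so n = 11.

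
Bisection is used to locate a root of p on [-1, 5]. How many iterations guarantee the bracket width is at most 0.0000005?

24

Width after n steps is 6/2^n. Need 2^n ≥ 6/0.0000005 = 12000000.
2^23 = 8388608 < 12000000 ≤ 2^24 = 16777216, so n = 24.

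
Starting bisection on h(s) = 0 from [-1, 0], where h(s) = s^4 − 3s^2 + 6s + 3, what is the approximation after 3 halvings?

-0.375

m = -0.5, h(m) = -0.6875 (−); new bracket [-0.5, 0]
m = -0.25, h(m) = 1.316406 (+); new bracket [-0.5, -0.25]
m = -0.375, h(m) = 0.3479 (+); new bracket [-0.5, -0.375]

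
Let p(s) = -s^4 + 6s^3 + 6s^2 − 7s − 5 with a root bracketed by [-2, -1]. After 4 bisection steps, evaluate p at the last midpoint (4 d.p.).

p(-1.5) = -6.3125 < 0, so the root lies in [-1.5, -1]
p(-1.25) = -1.035156 < 0, so the root lies in [-1.25, -1]
p(-1.125) = 0.323975 > 0, so the root lies in [-1.25, -1.125]
p(-1.1875) = -0.2625 < 0, so the root lies in [-1.1875, -1.125]

-0.2625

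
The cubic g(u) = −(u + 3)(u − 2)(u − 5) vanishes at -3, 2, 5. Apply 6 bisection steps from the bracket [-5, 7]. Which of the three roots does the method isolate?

m = 1, g(m) = -16 (−); new bracket [-5, 1]
m = -2, g(m) = -28 (−); new bracket [-5, -2]
m = -3.5, g(m) = 23.375 (+); new bracket [-3.5, -2]
m = -2.75, g(m) = -9.2031 (−); new bracket [-3.5, -2.75]
m = -3.125, g(m) = 5.2051 (+); new bracket [-3.125, -2.75]
m = -2.9375, g(m) = -2.4495 (−); new bracket [-3.125, -2.9375]

-3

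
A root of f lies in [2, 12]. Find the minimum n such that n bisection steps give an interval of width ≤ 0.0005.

15

Width after n steps is 10/2^n. Need 2^n ≥ 10/0.0005 = 20000.
2^14 = 16384 < 20000 ≤ 2^15 = 32768, so n = 15.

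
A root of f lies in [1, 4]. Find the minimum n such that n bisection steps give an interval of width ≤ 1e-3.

12

Width after n steps is 3/2^n. Need 2^n ≥ 3/1e-3 = 3000.
2^11 = 2048 < 3000 ≤ 2^12 = 4096, so n = 12.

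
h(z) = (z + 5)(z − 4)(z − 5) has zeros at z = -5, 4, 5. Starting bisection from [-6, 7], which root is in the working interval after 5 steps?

-5

h(0.5) = 86.625 > 0, so the root lies in [-6, 0.5]
h(-2.75) = 117.703125 > 0, so the root lies in [-6, -2.75]
h(-4.375) = 49.072266 > 0, so the root lies in [-6, -4.375]
h(-5.1875) = -17.5496 < 0, so the root lies in [-5.1875, -4.375]
h(-4.78125) = 18.7888 > 0, so the root lies in [-5.1875, -4.78125]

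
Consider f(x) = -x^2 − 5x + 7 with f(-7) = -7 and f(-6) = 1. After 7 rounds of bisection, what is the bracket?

m = -6.5, f(m) = -2.75 (−); new bracket [-6.5, -6]
m = -6.25, f(m) = -0.8125 (−); new bracket [-6.25, -6]
m = -6.125, f(m) = 0.109375 (+); new bracket [-6.25, -6.125]
m = -6.1875, f(m) = -0.3477 (−); new bracket [-6.1875, -6.125]
m = -6.15625, f(m) = -0.1182 (−); new bracket [-6.15625, -6.125]
m = -6.140625, f(m) = -0.0042 (−); new bracket [-6.140625, -6.125]
m = -6.1328125, f(m) = 0.0527 (+); new bracket [-6.140625, -6.1328125]

[-6.140625, -6.1328125]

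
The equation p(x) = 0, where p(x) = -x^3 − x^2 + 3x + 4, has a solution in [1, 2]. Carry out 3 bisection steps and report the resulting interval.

[1.75, 1.875]

midpoint 1.5: p = 2.875 > 0 → [1.5, 2]
midpoint 1.75: p = 0.828125 > 0 → [1.75, 2]
midpoint 1.875: p = -0.482422 < 0 → [1.75, 1.875]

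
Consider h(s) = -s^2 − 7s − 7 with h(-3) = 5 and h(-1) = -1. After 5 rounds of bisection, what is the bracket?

h(-2) = 3 > 0, so the root lies in [-2, -1]
h(-1.5) = 1.25 > 0, so the root lies in [-1.5, -1]
h(-1.25) = 0.1875 > 0, so the root lies in [-1.25, -1]
h(-1.125) = -0.3906 < 0, so the root lies in [-1.25, -1.125]
h(-1.1875) = -0.0977 < 0, so the root lies in [-1.25, -1.1875]

[-1.25, -1.1875]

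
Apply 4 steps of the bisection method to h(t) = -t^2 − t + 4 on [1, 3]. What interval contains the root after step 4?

[1.5, 1.625]

m = 2, h(m) = -2 (−); new bracket [1, 2]
m = 1.5, h(m) = 0.25 (+); new bracket [1.5, 2]
m = 1.75, h(m) = -0.8125 (−); new bracket [1.5, 1.75]
m = 1.625, h(m) = -0.2656 (−); new bracket [1.5, 1.625]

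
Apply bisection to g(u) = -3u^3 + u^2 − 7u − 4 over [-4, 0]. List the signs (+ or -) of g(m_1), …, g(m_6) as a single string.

+++---

u = -2 gives g = 38, positive; keep [-2, 0]
u = -1 gives g = 7, positive; keep [-1, 0]
u = -0.5 gives g = 0.125, positive; keep [-0.5, 0]
u = -0.25 gives g = -2.1406, negative; keep [-0.5, -0.25]
u = -0.375 gives g = -1.0762, negative; keep [-0.5, -0.375]
u = -0.4375 gives g = -0.4949, negative; keep [-0.5, -0.4375]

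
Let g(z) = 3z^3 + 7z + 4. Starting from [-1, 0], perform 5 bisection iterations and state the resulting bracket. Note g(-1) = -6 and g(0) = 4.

g(-0.5) = 0.125 > 0, so the root lies in [-1, -0.5]
g(-0.75) = -2.515625 < 0, so the root lies in [-0.75, -0.5]
g(-0.625) = -1.107422 < 0, so the root lies in [-0.625, -0.5]
g(-0.5625) = -0.4714 < 0, so the root lies in [-0.5625, -0.5]
g(-0.53125) = -0.1685 < 0, so the root lies in [-0.53125, -0.5]

[-0.53125, -0.5]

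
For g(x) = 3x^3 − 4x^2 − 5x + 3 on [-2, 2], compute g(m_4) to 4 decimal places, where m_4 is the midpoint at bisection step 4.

x = 0 gives g = 3, positive; keep [-2, 0]
x = -1 gives g = 1, positive; keep [-2, -1]
x = -1.5 gives g = -8.625, negative; keep [-1.5, -1]
x = -1.25 gives g = -2.8594, negative; keep [-1.25, -1]

-2.8594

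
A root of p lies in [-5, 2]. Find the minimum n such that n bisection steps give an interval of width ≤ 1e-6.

23

Width after n steps is 7/2^n. Need 2^n ≥ 7/1e-6 = 7000000.
2^22 = 4194304 < 7000000 ≤ 2^23 = 8388608, so n = 23.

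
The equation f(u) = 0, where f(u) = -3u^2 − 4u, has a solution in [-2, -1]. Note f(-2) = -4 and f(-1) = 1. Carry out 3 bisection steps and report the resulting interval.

[-1.375, -1.25]

m = -1.5, f(m) = -0.75 (−); new bracket [-1.5, -1]
m = -1.25, f(m) = 0.3125 (+); new bracket [-1.5, -1.25]
m = -1.375, f(m) = -0.171875 (−); new bracket [-1.375, -1.25]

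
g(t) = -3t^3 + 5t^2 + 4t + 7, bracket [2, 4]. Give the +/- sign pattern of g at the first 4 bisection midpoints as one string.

g(3) = -17 < 0, so the root lies in [2, 3]
g(2.5) = 1.375 > 0, so the root lies in [2.5, 3]
g(2.75) = -6.578125 < 0, so the root lies in [2.5, 2.75]
g(2.625) = -2.3105 < 0, so the root lies in [2.5, 2.625]

-+--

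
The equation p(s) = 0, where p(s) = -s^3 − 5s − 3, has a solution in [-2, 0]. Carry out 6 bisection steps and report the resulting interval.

[-0.59375, -0.5625]

m = -1, p(m) = 3 (+); new bracket [-1, 0]
m = -0.5, p(m) = -0.375 (−); new bracket [-1, -0.5]
m = -0.75, p(m) = 1.171875 (+); new bracket [-0.75, -0.5]
m = -0.625, p(m) = 0.3691 (+); new bracket [-0.625, -0.5]
m = -0.5625, p(m) = -0.0095 (−); new bracket [-0.625, -0.5625]
m = -0.59375, p(m) = 0.1781 (+); new bracket [-0.59375, -0.5625]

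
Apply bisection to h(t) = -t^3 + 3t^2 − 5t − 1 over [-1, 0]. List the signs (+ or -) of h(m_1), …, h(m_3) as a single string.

++-

midpoint -0.5: h = 2.375 > 0 → [-0.5, 0]
midpoint -0.25: h = 0.453125 > 0 → [-0.25, 0]
midpoint -0.125: h = -0.326172 < 0 → [-0.25, -0.125]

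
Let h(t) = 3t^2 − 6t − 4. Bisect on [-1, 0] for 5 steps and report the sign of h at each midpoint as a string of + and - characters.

-++++

m = -0.5, h(m) = -0.25 (−); new bracket [-1, -0.5]
m = -0.75, h(m) = 2.1875 (+); new bracket [-0.75, -0.5]
m = -0.625, h(m) = 0.921875 (+); new bracket [-0.625, -0.5]
m = -0.5625, h(m) = 0.3242 (+); new bracket [-0.5625, -0.5]
m = -0.53125, h(m) = 0.0342 (+); new bracket [-0.53125, -0.5]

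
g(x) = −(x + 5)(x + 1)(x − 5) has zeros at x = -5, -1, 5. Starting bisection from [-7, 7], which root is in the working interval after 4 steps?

m = 0, g(m) = 25 (+); new bracket [0, 7]
m = 3.5, g(m) = 57.375 (+); new bracket [3.5, 7]
m = 5.25, g(m) = -16.015625 (−); new bracket [3.5, 5.25]
m = 4.375, g(m) = 31.4941 (+); new bracket [4.375, 5.25]

5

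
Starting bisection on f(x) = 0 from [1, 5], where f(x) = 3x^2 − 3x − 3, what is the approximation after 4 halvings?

1.75

midpoint 3: f = 15 > 0 → [1, 3]
midpoint 2: f = 3 > 0 → [1, 2]
midpoint 1.5: f = -0.75 < 0 → [1.5, 2]
midpoint 1.75: f = 0.9375 > 0 → [1.5, 1.75]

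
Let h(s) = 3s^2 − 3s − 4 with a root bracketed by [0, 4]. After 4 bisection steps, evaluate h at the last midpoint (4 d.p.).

-0.0625

h(2) = 2 > 0, so the root lies in [0, 2]
h(1) = -4 < 0, so the root lies in [1, 2]
h(1.5) = -1.75 < 0, so the root lies in [1.5, 2]
h(1.75) = -0.0625 < 0, so the root lies in [1.75, 2]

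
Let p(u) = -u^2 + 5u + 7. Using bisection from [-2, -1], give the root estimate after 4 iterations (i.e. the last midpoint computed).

m = -1.5, p(m) = -2.75 (−); new bracket [-1.5, -1]
m = -1.25, p(m) = -0.8125 (−); new bracket [-1.25, -1]
m = -1.125, p(m) = 0.109375 (+); new bracket [-1.25, -1.125]
m = -1.1875, p(m) = -0.3477 (−); new bracket [-1.1875, -1.125]

-1.1875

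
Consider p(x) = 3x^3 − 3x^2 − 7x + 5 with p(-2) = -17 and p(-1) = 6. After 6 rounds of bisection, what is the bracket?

x = -1.5 gives p = -1.375, negative; keep [-1.5, -1]
x = -1.25 gives p = 3.203125, positive; keep [-1.5, -1.25]
x = -1.375 gives p = 1.154297, positive; keep [-1.5, -1.375]
x = -1.4375 gives p = -0.0481, negative; keep [-1.4375, -1.375]
x = -1.40625 gives p = 0.5684, positive; keep [-1.4375, -1.40625]
x = -1.421875 gives p = 0.264, positive; keep [-1.4375, -1.421875]

[-1.4375, -1.421875]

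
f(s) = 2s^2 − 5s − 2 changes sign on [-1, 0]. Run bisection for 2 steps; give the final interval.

midpoint -0.5: f = 1 > 0 → [-0.5, 0]
midpoint -0.25: f = -0.625 < 0 → [-0.5, -0.25]

[-0.5, -0.25]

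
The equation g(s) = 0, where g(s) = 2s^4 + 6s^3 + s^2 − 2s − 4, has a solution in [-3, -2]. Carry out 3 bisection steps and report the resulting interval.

[-2.875, -2.75]

midpoint -2.5: g = -8.375 < 0 → [-3, -2.5]
midpoint -2.75: g = -1.335938 < 0 → [-3, -2.75]
midpoint -2.875: g = 4.074707 > 0 → [-2.875, -2.75]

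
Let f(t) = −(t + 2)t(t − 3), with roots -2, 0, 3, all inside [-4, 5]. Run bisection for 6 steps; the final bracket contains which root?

3

f(0.5) = 3.125 > 0, so the root lies in [0.5, 5]
f(2.75) = 3.265625 > 0, so the root lies in [2.75, 5]
f(3.875) = -19.919922 < 0, so the root lies in [2.75, 3.875]
f(3.3125) = -5.4993 < 0, so the root lies in [2.75, 3.3125]
f(3.03125) = -0.4766 < 0, so the root lies in [2.75, 3.03125]
f(2.890625) = 1.5462 > 0, so the root lies in [2.890625, 3.03125]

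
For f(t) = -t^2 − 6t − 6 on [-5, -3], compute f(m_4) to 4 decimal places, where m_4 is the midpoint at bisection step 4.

midpoint -4: f = 2 > 0 → [-5, -4]
midpoint -4.5: f = 0.75 > 0 → [-5, -4.5]
midpoint -4.75: f = -0.0625 < 0 → [-4.75, -4.5]
midpoint -4.625: f = 0.3594 > 0 → [-4.75, -4.625]

0.3594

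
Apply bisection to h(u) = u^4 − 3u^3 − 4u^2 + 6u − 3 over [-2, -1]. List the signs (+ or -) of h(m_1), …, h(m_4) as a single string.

--++

u = -1.5 gives h = -5.8125, negative; keep [-2, -1.5]
u = -1.75 gives h = -0.292969, negative; keep [-2, -1.75]
u = -1.875 gives h = 3.82251, positive; keep [-1.875, -1.75]
u = -1.8125 gives h = 1.6397, positive; keep [-1.8125, -1.75]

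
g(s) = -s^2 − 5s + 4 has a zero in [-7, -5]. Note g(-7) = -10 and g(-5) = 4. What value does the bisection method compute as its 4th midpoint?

m = -6, g(m) = -2 (−); new bracket [-6, -5]
m = -5.5, g(m) = 1.25 (+); new bracket [-6, -5.5]
m = -5.75, g(m) = -0.3125 (−); new bracket [-5.75, -5.5]
m = -5.625, g(m) = 0.4844 (+); new bracket [-5.75, -5.625]

-5.625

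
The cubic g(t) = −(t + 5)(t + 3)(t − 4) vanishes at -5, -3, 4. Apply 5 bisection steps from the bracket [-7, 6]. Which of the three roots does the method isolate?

4

m = -0.5, g(m) = 50.625 (+); new bracket [-0.5, 6]
m = 2.75, g(m) = 55.703125 (+); new bracket [2.75, 6]
m = 4.375, g(m) = -25.927734 (−); new bracket [2.75, 4.375]
m = 3.5625, g(m) = 24.5837 (+); new bracket [3.5625, 4.375]
m = 3.96875, g(m) = 1.9532 (+); new bracket [3.96875, 4.375]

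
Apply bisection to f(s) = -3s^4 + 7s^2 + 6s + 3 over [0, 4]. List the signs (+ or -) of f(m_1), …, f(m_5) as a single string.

s = 2 gives f = -5, negative; keep [0, 2]
s = 1 gives f = 13, positive; keep [1, 2]
s = 1.5 gives f = 12.5625, positive; keep [1.5, 2]
s = 1.75 gives f = 6.8008, positive; keep [1.75, 2]
s = 1.875 gives f = 1.7805, positive; keep [1.875, 2]

-++++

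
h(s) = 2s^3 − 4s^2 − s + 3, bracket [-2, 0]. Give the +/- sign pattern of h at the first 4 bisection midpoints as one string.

-++-

m = -1, h(m) = -2 (−); new bracket [-1, 0]
m = -0.5, h(m) = 2.25 (+); new bracket [-1, -0.5]
m = -0.75, h(m) = 0.65625 (+); new bracket [-1, -0.75]
m = -0.875, h(m) = -0.5273 (−); new bracket [-0.875, -0.75]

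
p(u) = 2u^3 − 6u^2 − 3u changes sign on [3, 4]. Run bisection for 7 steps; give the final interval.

[3.4296875, 3.4375]

midpoint 3.5: p = 1.75 > 0 → [3, 3.5]
midpoint 3.25: p = -4.46875 < 0 → [3.25, 3.5]
midpoint 3.375: p = -1.582031 < 0 → [3.375, 3.5]
midpoint 3.4375: p = 0.0269 > 0 → [3.375, 3.4375]
midpoint 3.40625: p = -0.7917 < 0 → [3.40625, 3.4375]
midpoint 3.421875: p = -0.386 < 0 → [3.421875, 3.4375]
midpoint 3.4296875: p = -0.1804 < 0 → [3.4296875, 3.4375]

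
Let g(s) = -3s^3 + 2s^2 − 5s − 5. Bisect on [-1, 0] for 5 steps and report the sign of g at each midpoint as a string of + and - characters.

midpoint -0.5: g = -1.625 < 0 → [-1, -0.5]
midpoint -0.75: g = 1.140625 > 0 → [-0.75, -0.5]
midpoint -0.625: g = -0.361328 < 0 → [-0.75, -0.625]
midpoint -0.6875: g = 0.3577 > 0 → [-0.6875, -0.625]
midpoint -0.65625: g = -0.0096 < 0 → [-0.6875, -0.65625]

-+-+-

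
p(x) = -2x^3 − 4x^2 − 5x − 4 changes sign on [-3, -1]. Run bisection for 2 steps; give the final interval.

p(-2) = 6 > 0, so the root lies in [-2, -1]
p(-1.5) = 1.25 > 0, so the root lies in [-1.5, -1]

[-1.5, -1]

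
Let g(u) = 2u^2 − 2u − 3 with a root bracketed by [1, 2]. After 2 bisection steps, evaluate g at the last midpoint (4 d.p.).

-0.3750

m = 1.5, g(m) = -1.5 (−); new bracket [1.5, 2]
m = 1.75, g(m) = -0.375 (−); new bracket [1.75, 2]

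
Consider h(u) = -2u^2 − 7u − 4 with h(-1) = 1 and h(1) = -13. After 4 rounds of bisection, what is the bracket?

[-0.75, -0.625]

h(0) = -4 < 0, so the root lies in [-1, 0]
h(-0.5) = -1 < 0, so the root lies in [-1, -0.5]
h(-0.75) = 0.125 > 0, so the root lies in [-0.75, -0.5]
h(-0.625) = -0.4062 < 0, so the root lies in [-0.75, -0.625]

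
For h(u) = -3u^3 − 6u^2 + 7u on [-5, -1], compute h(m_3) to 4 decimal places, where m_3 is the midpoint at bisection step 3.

h(-3) = 6 > 0, so the root lies in [-3, -1]
h(-2) = -14 < 0, so the root lies in [-3, -2]
h(-2.5) = -8.125 < 0, so the root lies in [-3, -2.5]

-8.1250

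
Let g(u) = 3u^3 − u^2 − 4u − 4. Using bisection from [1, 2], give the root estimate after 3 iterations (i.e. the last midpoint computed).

1.625

g(1.5) = -2.125 < 0, so the root lies in [1.5, 2]
g(1.75) = 2.015625 > 0, so the root lies in [1.5, 1.75]
g(1.625) = -0.267578 < 0, so the root lies in [1.625, 1.75]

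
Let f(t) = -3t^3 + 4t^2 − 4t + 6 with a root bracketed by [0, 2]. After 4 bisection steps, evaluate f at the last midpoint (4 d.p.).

0.2637

midpoint 1: f = 3 > 0 → [1, 2]
midpoint 1.5: f = -1.125 < 0 → [1, 1.5]
midpoint 1.25: f = 1.390625 > 0 → [1.25, 1.5]
midpoint 1.375: f = 0.2637 > 0 → [1.375, 1.5]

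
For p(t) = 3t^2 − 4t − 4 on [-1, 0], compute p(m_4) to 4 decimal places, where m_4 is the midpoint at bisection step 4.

0.1680

p(-0.5) = -1.25 < 0, so the root lies in [-1, -0.5]
p(-0.75) = 0.6875 > 0, so the root lies in [-0.75, -0.5]
p(-0.625) = -0.328125 < 0, so the root lies in [-0.75, -0.625]
p(-0.6875) = 0.168 > 0, so the root lies in [-0.6875, -0.625]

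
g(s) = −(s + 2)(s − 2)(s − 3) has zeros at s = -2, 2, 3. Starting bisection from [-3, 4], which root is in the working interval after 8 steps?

-2

midpoint 0.5: g = -9.375 < 0 → [-3, 0.5]
midpoint -1.25: g = -10.359375 < 0 → [-3, -1.25]
midpoint -2.125: g = 2.642578 > 0 → [-2.125, -1.25]
midpoint -1.6875: g = -5.4016 < 0 → [-2.125, -1.6875]
midpoint -1.90625: g = -1.7967 < 0 → [-2.125, -1.90625]
midpoint -2.015625: g = 0.3147 > 0 → [-2.015625, -1.90625]
midpoint -1.9609375: g = -0.7676 < 0 → [-2.015625, -1.9609375]
midpoint -1.98828125: g = -0.2331 < 0 → [-2.015625, -1.98828125]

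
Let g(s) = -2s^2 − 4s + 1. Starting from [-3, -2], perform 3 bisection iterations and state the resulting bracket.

[-2.25, -2.125]

g(-2.5) = -1.5 < 0, so the root lies in [-2.5, -2]
g(-2.25) = -0.125 < 0, so the root lies in [-2.25, -2]
g(-2.125) = 0.46875 > 0, so the root lies in [-2.25, -2.125]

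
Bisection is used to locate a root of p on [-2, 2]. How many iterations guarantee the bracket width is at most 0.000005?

20

Width after n steps is 4/2^n. Need 2^n ≥ 4/0.000005 = 800000.
2^19 = 524288 < 800000 ≤ 2^20 = 1048576, so n = 20.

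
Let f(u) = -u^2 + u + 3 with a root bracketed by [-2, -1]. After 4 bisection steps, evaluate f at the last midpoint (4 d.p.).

-0.0352

midpoint -1.5: f = -0.75 < 0 → [-1.5, -1]
midpoint -1.25: f = 0.1875 > 0 → [-1.5, -1.25]
midpoint -1.375: f = -0.265625 < 0 → [-1.375, -1.25]
midpoint -1.3125: f = -0.0352 < 0 → [-1.3125, -1.25]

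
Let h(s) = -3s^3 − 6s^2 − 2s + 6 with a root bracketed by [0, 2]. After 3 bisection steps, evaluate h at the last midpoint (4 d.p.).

-0.1406

midpoint 1: h = -5 < 0 → [0, 1]
midpoint 0.5: h = 3.125 > 0 → [0.5, 1]
midpoint 0.75: h = -0.140625 < 0 → [0.5, 0.75]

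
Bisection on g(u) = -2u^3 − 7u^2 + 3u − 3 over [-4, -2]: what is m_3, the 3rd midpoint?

-3.75

u = -3 gives g = -21, negative; keep [-4, -3]
u = -3.5 gives g = -13.5, negative; keep [-4, -3.5]
u = -3.75 gives g = -7.21875, negative; keep [-4, -3.75]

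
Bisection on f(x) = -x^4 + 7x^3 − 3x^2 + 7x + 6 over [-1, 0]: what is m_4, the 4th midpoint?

-0.5625

x = -0.5 gives f = 0.8125, positive; keep [-1, -0.5]
x = -0.75 gives f = -4.207031, negative; keep [-0.75, -0.5]
x = -0.625 gives f = -1.408447, negative; keep [-0.625, -0.5]
x = -0.5625 gives f = -0.2327, negative; keep [-0.5625, -0.5]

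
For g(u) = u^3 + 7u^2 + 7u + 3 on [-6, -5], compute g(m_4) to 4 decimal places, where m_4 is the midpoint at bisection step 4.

midpoint -5.5: g = 9.875 > 0 → [-6, -5.5]
midpoint -5.75: g = 4.078125 > 0 → [-6, -5.75]
midpoint -5.875: g = 0.705078 > 0 → [-6, -5.875]
midpoint -5.9375: g = -1.1052 < 0 → [-5.9375, -5.875]

-1.1052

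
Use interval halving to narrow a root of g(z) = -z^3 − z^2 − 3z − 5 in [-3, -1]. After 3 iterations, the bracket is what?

z = -2 gives g = 5, positive; keep [-2, -1]
z = -1.5 gives g = 0.625, positive; keep [-1.5, -1]
z = -1.25 gives g = -0.859375, negative; keep [-1.5, -1.25]

[-1.5, -1.25]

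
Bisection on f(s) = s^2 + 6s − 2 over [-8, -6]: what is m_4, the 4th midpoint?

f(-7) = 5 > 0, so the root lies in [-7, -6]
f(-6.5) = 1.25 > 0, so the root lies in [-6.5, -6]
f(-6.25) = -0.4375 < 0, so the root lies in [-6.5, -6.25]
f(-6.375) = 0.3906 > 0, so the root lies in [-6.375, -6.25]

-6.375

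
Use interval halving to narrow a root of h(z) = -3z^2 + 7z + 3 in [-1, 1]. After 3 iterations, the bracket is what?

[-0.5, -0.25]

z = 0 gives h = 3, positive; keep [-1, 0]
z = -0.5 gives h = -1.25, negative; keep [-0.5, 0]
z = -0.25 gives h = 1.0625, positive; keep [-0.5, -0.25]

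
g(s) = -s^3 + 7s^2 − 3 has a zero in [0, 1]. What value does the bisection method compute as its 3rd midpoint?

m = 0.5, g(m) = -1.375 (−); new bracket [0.5, 1]
m = 0.75, g(m) = 0.515625 (+); new bracket [0.5, 0.75]
m = 0.625, g(m) = -0.509766 (−); new bracket [0.625, 0.75]

0.625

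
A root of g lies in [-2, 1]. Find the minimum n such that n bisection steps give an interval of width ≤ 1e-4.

15

Width after n steps is 3/2^n. Need 2^n ≥ 3/1e-4 = 30000.
2^14 = 16384 < 30000 ≤ 2^15 = 32768, so n = 15.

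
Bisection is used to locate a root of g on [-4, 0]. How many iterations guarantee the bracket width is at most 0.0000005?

Width after n steps is 4/2^n. Need 2^n ≥ 4/0.0000005 = 8000000.
2^22 = 4194304 < 8000000 ≤ 2^23 = 8388608, so n = 23.

23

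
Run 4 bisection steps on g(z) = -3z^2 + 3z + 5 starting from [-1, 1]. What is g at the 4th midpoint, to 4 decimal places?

z = 0 gives g = 5, positive; keep [-1, 0]
z = -0.5 gives g = 2.75, positive; keep [-1, -0.5]
z = -0.75 gives g = 1.0625, positive; keep [-1, -0.75]
z = -0.875 gives g = 0.0781, positive; keep [-1, -0.875]

0.0781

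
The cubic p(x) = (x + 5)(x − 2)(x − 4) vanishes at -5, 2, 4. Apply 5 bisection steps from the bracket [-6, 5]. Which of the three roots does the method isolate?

p(-0.5) = 50.625 > 0, so the root lies in [-6, -0.5]
p(-3.25) = 66.609375 > 0, so the root lies in [-6, -3.25]
p(-4.625) = 21.427734 > 0, so the root lies in [-6, -4.625]
p(-5.3125) = -21.2805 < 0, so the root lies in [-5.3125, -4.625]
p(-4.96875) = 1.9532 > 0, so the root lies in [-5.3125, -4.96875]

-5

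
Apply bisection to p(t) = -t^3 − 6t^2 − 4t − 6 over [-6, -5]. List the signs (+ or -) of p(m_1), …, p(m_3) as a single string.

+--

p(-5.5) = 0.875 > 0, so the root lies in [-5.5, -5]
p(-5.25) = -5.671875 < 0, so the root lies in [-5.5, -5.25]
p(-5.375) = -2.556641 < 0, so the root lies in [-5.5, -5.375]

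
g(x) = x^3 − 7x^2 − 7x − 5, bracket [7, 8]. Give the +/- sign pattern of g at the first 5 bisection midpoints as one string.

----+

midpoint 7.5: g = -29.375 < 0 → [7.5, 8]
midpoint 7.75: g = -14.203125 < 0 → [7.75, 8]
midpoint 7.875: g = -5.861328 < 0 → [7.875, 8]
midpoint 7.9375: g = -1.4963 < 0 → [7.9375, 8]
midpoint 7.96875: g = 0.7353 > 0 → [7.9375, 7.96875]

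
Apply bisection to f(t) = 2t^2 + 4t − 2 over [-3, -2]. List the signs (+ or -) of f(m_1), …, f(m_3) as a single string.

m = -2.5, f(m) = 0.5 (+); new bracket [-2.5, -2]
m = -2.25, f(m) = -0.875 (−); new bracket [-2.5, -2.25]
m = -2.375, f(m) = -0.21875 (−); new bracket [-2.5, -2.375]

+--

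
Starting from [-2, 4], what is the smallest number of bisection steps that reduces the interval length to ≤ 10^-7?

Width after n steps is 6/2^n. Need 2^n ≥ 6/10^-7 = 60000000.
2^25 = 33554432 < 60000000 ≤ 2^26 = 67108864, so n = 26.

26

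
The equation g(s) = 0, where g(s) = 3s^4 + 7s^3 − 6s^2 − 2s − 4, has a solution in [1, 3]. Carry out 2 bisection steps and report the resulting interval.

m = 2, g(m) = 72 (+); new bracket [1, 2]
m = 1.5, g(m) = 18.3125 (+); new bracket [1, 1.5]

[1, 1.5]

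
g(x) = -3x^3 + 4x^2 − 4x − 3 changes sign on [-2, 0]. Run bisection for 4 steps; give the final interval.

x = -1 gives g = 8, positive; keep [-1, 0]
x = -0.5 gives g = 0.375, positive; keep [-0.5, 0]
x = -0.25 gives g = -1.703125, negative; keep [-0.5, -0.25]
x = -0.375 gives g = -0.7793, negative; keep [-0.5, -0.375]

[-0.5, -0.375]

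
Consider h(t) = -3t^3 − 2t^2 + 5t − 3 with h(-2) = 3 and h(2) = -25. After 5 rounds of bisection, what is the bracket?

[-1.875, -1.75]

t = 0 gives h = -3, negative; keep [-2, 0]
t = -1 gives h = -7, negative; keep [-2, -1]
t = -1.5 gives h = -4.875, negative; keep [-2, -1.5]
t = -1.75 gives h = -1.7969, negative; keep [-2, -1.75]
t = -1.875 gives h = 0.3691, positive; keep [-1.875, -1.75]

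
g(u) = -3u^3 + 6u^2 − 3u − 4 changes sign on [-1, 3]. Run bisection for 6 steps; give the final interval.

u = 1 gives g = -4, negative; keep [-1, 1]
u = 0 gives g = -4, negative; keep [-1, 0]
u = -0.5 gives g = -0.625, negative; keep [-1, -0.5]
u = -0.75 gives g = 2.8906, positive; keep [-0.75, -0.5]
u = -0.625 gives g = 0.9512, positive; keep [-0.625, -0.5]
u = -0.5625 gives g = 0.1199, positive; keep [-0.5625, -0.5]

[-0.5625, -0.5]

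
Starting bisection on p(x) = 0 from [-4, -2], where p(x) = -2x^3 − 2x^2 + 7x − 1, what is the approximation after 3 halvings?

x = -3 gives p = 14, positive; keep [-3, -2]
x = -2.5 gives p = 0.25, positive; keep [-2.5, -2]
x = -2.25 gives p = -4.09375, negative; keep [-2.5, -2.25]

-2.25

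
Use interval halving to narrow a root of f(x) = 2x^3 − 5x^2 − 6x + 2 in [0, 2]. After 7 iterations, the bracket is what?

f(1) = -7 < 0, so the root lies in [0, 1]
f(0.5) = -2 < 0, so the root lies in [0, 0.5]
f(0.25) = 0.21875 > 0, so the root lies in [0.25, 0.5]
f(0.375) = -0.8477 < 0, so the root lies in [0.25, 0.375]
f(0.3125) = -0.3022 < 0, so the root lies in [0.25, 0.3125]
f(0.28125) = -0.0385 < 0, so the root lies in [0.25, 0.28125]
f(0.265625) = 0.091 > 0, so the root lies in [0.265625, 0.28125]

[0.265625, 0.28125]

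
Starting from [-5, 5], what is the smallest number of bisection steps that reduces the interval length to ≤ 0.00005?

Width after n steps is 10/2^n. Need 2^n ≥ 10/0.00005 = 200000.
2^17 = 131072 < 200000 ≤ 2^18 = 262144, so n = 18.

18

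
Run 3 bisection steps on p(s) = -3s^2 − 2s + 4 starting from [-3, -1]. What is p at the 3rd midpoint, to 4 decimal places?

midpoint -2: p = -4 < 0 → [-2, -1]
midpoint -1.5: p = 0.25 > 0 → [-2, -1.5]
midpoint -1.75: p = -1.6875 < 0 → [-1.75, -1.5]

-1.6875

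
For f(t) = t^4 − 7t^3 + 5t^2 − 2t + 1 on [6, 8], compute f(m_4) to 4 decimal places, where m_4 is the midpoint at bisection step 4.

midpoint 7: f = 232 > 0 → [6, 7]
midpoint 6.5: f = 61.9375 > 0 → [6, 6.5]
midpoint 6.25: f = 0.707031 > 0 → [6, 6.25]
midpoint 6.125: f = -24.7322 < 0 → [6.125, 6.25]

-24.7322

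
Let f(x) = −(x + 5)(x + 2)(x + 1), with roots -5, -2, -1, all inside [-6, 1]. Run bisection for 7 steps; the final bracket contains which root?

m = -2.5, f(m) = -1.875 (−); new bracket [-6, -2.5]
m = -4.25, f(m) = -5.484375 (−); new bracket [-6, -4.25]
m = -5.125, f(m) = 1.611328 (+); new bracket [-5.125, -4.25]
m = -4.6875, f(m) = -3.0969 (−); new bracket [-5.125, -4.6875]
m = -4.90625, f(m) = -1.0643 (−); new bracket [-5.125, -4.90625]
m = -5.015625, f(m) = 0.1892 (+); new bracket [-5.015625, -4.90625]
m = -4.9609375, f(m) = -0.4581 (−); new bracket [-5.015625, -4.9609375]

-5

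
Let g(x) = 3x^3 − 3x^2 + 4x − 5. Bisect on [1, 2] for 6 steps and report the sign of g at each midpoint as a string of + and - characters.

m = 1.5, g(m) = 4.375 (+); new bracket [1, 1.5]
m = 1.25, g(m) = 1.171875 (+); new bracket [1, 1.25]
m = 1.125, g(m) = -0.025391 (−); new bracket [1.125, 1.25]
m = 1.1875, g(m) = 0.5432 (+); new bracket [1.125, 1.1875]
m = 1.15625, g(m) = 0.2517 (+); new bracket [1.125, 1.15625]
m = 1.140625, g(m) = 0.1114 (+); new bracket [1.125, 1.140625]

++-+++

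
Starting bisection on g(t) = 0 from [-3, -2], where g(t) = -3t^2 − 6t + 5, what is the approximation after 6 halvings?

m = -2.5, g(m) = 1.25 (+); new bracket [-3, -2.5]
m = -2.75, g(m) = -1.1875 (−); new bracket [-2.75, -2.5]
m = -2.625, g(m) = 0.078125 (+); new bracket [-2.75, -2.625]
m = -2.6875, g(m) = -0.543 (−); new bracket [-2.6875, -2.625]
m = -2.65625, g(m) = -0.2295 (−); new bracket [-2.65625, -2.625]
m = -2.640625, g(m) = -0.075 (−); new bracket [-2.640625, -2.625]

-2.640625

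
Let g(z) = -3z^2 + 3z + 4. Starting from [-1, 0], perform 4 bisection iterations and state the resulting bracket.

m = -0.5, g(m) = 1.75 (+); new bracket [-1, -0.5]
m = -0.75, g(m) = 0.0625 (+); new bracket [-1, -0.75]
m = -0.875, g(m) = -0.921875 (−); new bracket [-0.875, -0.75]
m = -0.8125, g(m) = -0.418 (−); new bracket [-0.8125, -0.75]

[-0.8125, -0.75]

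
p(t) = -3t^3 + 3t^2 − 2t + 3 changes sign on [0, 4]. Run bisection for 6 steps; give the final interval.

p(2) = -13 < 0, so the root lies in [0, 2]
p(1) = 1 > 0, so the root lies in [1, 2]
p(1.5) = -3.375 < 0, so the root lies in [1, 1.5]
p(1.25) = -0.6719 < 0, so the root lies in [1, 1.25]
p(1.125) = 0.2754 > 0, so the root lies in [1.125, 1.25]
p(1.1875) = -0.1682 < 0, so the root lies in [1.125, 1.1875]

[1.125, 1.1875]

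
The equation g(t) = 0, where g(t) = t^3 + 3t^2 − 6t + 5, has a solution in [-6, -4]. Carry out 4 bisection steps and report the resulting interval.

[-4.625, -4.5]

t = -5 gives g = -15, negative; keep [-5, -4]
t = -4.5 gives g = 1.625, positive; keep [-5, -4.5]
t = -4.75 gives g = -5.984375, negative; keep [-4.75, -4.5]
t = -4.625 gives g = -2.0098, negative; keep [-4.625, -4.5]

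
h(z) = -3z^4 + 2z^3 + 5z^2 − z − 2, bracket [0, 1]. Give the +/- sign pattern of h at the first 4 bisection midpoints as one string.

midpoint 0.5: h = -1.1875 < 0 → [0.5, 1]
midpoint 0.75: h = -0.042969 < 0 → [0.75, 1]
midpoint 0.875: h = 0.534424 > 0 → [0.75, 0.875]
midpoint 0.8125: h = 0.2536 > 0 → [0.75, 0.8125]

--++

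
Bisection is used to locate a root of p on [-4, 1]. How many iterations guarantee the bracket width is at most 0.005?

Width after n steps is 5/2^n. Need 2^n ≥ 5/0.005 = 1000.
2^9 = 512 < 1000 ≤ 2^10 = 1024, so n = 10.

10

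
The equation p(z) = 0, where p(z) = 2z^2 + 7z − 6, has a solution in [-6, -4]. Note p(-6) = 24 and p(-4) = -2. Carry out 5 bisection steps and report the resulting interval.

[-4.25, -4.1875]

m = -5, p(m) = 9 (+); new bracket [-5, -4]
m = -4.5, p(m) = 3 (+); new bracket [-4.5, -4]
m = -4.25, p(m) = 0.375 (+); new bracket [-4.25, -4]
m = -4.125, p(m) = -0.8438 (−); new bracket [-4.25, -4.125]
m = -4.1875, p(m) = -0.2422 (−); new bracket [-4.25, -4.1875]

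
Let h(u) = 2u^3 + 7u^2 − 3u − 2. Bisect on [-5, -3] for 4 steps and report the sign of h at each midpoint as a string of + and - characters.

-++-

u = -4 gives h = -6, negative; keep [-4, -3]
u = -3.5 gives h = 8.5, positive; keep [-4, -3.5]
u = -3.75 gives h = 2.21875, positive; keep [-4, -3.75]
u = -3.875 gives h = -1.6367, negative; keep [-3.875, -3.75]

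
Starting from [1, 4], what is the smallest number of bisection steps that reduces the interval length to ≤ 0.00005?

16

Width after n steps is 3/2^n. Need 2^n ≥ 3/0.00005 = 60000.
2^15 = 32768 < 60000 ≤ 2^16 = 65536, so n = 16.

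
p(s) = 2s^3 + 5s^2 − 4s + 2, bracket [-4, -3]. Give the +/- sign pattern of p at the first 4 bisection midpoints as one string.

m = -3.5, p(m) = -8.5 (−); new bracket [-3.5, -3]
m = -3.25, p(m) = -0.84375 (−); new bracket [-3.25, -3]
m = -3.125, p(m) = 2.292969 (+); new bracket [-3.25, -3.125]
m = -3.1875, p(m) = 0.7798 (+); new bracket [-3.25, -3.1875]

--++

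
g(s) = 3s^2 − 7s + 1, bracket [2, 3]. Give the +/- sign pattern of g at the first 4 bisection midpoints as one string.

m = 2.5, g(m) = 2.25 (+); new bracket [2, 2.5]
m = 2.25, g(m) = 0.4375 (+); new bracket [2, 2.25]
m = 2.125, g(m) = -0.328125 (−); new bracket [2.125, 2.25]
m = 2.1875, g(m) = 0.043 (+); new bracket [2.125, 2.1875]

++-+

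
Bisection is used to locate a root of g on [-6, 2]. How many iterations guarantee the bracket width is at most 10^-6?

23

Width after n steps is 8/2^n. Need 2^n ≥ 8/10^-6 = 8000000.
2^22 = 4194304 < 8000000 ≤ 2^23 = 8388608, so n = 23.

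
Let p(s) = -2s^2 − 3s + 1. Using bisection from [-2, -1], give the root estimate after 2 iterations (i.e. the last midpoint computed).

s = -1.5 gives p = 1, positive; keep [-2, -1.5]
s = -1.75 gives p = 0.125, positive; keep [-2, -1.75]

-1.75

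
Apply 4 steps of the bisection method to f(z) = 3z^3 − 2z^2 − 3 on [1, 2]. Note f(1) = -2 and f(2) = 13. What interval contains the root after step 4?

[1.25, 1.3125]

f(1.5) = 2.625 > 0, so the root lies in [1, 1.5]
f(1.25) = -0.265625 < 0, so the root lies in [1.25, 1.5]
f(1.375) = 1.017578 > 0, so the root lies in [1.25, 1.375]
f(1.3125) = 0.3376 > 0, so the root lies in [1.25, 1.3125]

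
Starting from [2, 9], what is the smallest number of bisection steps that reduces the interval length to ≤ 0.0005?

Width after n steps is 7/2^n. Need 2^n ≥ 7/0.0005 = 14000.
2^13 = 8192 < 14000 ≤ 2^14 = 16384, so n = 14.

14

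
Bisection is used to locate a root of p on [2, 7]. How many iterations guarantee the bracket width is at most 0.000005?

Width after n steps is 5/2^n. Need 2^n ≥ 5/0.000005 = 1000000.
2^19 = 524288 < 1000000 ≤ 2^20 = 1048576, so n = 20.

20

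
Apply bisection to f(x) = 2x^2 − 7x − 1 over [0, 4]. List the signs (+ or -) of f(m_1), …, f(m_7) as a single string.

---+-++

midpoint 2: f = -7 < 0 → [2, 4]
midpoint 3: f = -4 < 0 → [3, 4]
midpoint 3.5: f = -1 < 0 → [3.5, 4]
midpoint 3.75: f = 0.875 > 0 → [3.5, 3.75]
midpoint 3.625: f = -0.0938 < 0 → [3.625, 3.75]
midpoint 3.6875: f = 0.3828 > 0 → [3.625, 3.6875]
midpoint 3.65625: f = 0.1426 > 0 → [3.625, 3.65625]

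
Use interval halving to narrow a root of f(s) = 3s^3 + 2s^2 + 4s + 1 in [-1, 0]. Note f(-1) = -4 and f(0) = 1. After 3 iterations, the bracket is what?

midpoint -0.5: f = -0.875 < 0 → [-0.5, 0]
midpoint -0.25: f = 0.078125 > 0 → [-0.5, -0.25]
midpoint -0.375: f = -0.376953 < 0 → [-0.375, -0.25]

[-0.375, -0.25]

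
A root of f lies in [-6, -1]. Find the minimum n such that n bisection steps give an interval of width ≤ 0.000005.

Width after n steps is 5/2^n. Need 2^n ≥ 5/0.000005 = 1000000.
2^19 = 524288 < 1000000 ≤ 2^20 = 1048576, so n = 20.

20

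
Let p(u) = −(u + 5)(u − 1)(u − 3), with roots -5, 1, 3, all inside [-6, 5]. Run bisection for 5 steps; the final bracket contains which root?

p(-0.5) = -23.625 < 0, so the root lies in [-6, -0.5]
p(-3.25) = -46.484375 < 0, so the root lies in [-6, -3.25]
p(-4.625) = -16.083984 < 0, so the root lies in [-6, -4.625]
p(-5.3125) = 16.3977 > 0, so the root lies in [-5.3125, -4.625]
p(-4.96875) = -1.4864 < 0, so the root lies in [-5.3125, -4.96875]

-5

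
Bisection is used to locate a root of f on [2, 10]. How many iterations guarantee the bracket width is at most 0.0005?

Width after n steps is 8/2^n. Need 2^n ≥ 8/0.0005 = 16000.
2^13 = 8192 < 16000 ≤ 2^14 = 16384, so n = 14.

14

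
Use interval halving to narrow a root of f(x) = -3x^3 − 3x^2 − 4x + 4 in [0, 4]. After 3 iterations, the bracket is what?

f(2) = -40 < 0, so the root lies in [0, 2]
f(1) = -6 < 0, so the root lies in [0, 1]
f(0.5) = 0.875 > 0, so the root lies in [0.5, 1]

[0.5, 1]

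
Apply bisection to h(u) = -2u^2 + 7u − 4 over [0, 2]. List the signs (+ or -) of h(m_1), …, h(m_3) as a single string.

+-+

m = 1, h(m) = 1 (+); new bracket [0, 1]
m = 0.5, h(m) = -1 (−); new bracket [0.5, 1]
m = 0.75, h(m) = 0.125 (+); new bracket [0.5, 0.75]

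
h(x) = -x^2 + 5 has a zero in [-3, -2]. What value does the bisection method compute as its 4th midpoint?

-2.1875

h(-2.5) = -1.25 < 0, so the root lies in [-2.5, -2]
h(-2.25) = -0.0625 < 0, so the root lies in [-2.25, -2]
h(-2.125) = 0.484375 > 0, so the root lies in [-2.25, -2.125]
h(-2.1875) = 0.2148 > 0, so the root lies in [-2.25, -2.1875]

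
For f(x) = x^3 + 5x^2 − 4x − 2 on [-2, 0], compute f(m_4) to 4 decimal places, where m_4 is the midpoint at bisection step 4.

midpoint -1: f = 6 > 0 → [-1, 0]
midpoint -0.5: f = 1.125 > 0 → [-0.5, 0]
midpoint -0.25: f = -0.703125 < 0 → [-0.5, -0.25]
midpoint -0.375: f = 0.1504 > 0 → [-0.375, -0.25]

0.1504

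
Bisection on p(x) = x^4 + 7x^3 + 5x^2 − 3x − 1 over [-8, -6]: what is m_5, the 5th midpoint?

-6.0625

x = -7 gives p = 265, positive; keep [-7, -6]
x = -6.5 gives p = 92.4375, positive; keep [-6.5, -6]
x = -6.25 gives p = 29.957031, positive; keep [-6.25, -6]
x = -6.125 gives p = 3.8928, positive; keep [-6.125, -6]
x = -6.0625 gives p = -7.9372, negative; keep [-6.125, -6.0625]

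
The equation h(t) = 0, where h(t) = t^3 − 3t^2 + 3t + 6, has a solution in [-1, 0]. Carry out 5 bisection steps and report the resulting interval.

[-0.9375, -0.90625]

m = -0.5, h(m) = 3.625 (+); new bracket [-1, -0.5]
m = -0.75, h(m) = 1.640625 (+); new bracket [-1, -0.75]
m = -0.875, h(m) = 0.408203 (+); new bracket [-1, -0.875]
m = -0.9375, h(m) = -0.2732 (−); new bracket [-0.9375, -0.875]
m = -0.90625, h(m) = 0.0731 (+); new bracket [-0.9375, -0.90625]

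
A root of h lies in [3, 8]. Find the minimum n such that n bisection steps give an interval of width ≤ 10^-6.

23

Width after n steps is 5/2^n. Need 2^n ≥ 5/10^-6 = 5000000.
2^22 = 4194304 < 5000000 ≤ 2^23 = 8388608, so n = 23.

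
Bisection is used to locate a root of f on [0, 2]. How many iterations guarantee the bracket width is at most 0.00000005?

Width after n steps is 2/2^n. Need 2^n ≥ 2/0.00000005 = 40000000.
2^25 = 33554432 < 40000000 ≤ 2^26 = 67108864, so n = 26.

26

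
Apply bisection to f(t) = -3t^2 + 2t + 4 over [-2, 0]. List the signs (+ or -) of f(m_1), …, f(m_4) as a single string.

-++-

f(-1) = -1 < 0, so the root lies in [-1, 0]
f(-0.5) = 2.25 > 0, so the root lies in [-1, -0.5]
f(-0.75) = 0.8125 > 0, so the root lies in [-1, -0.75]
f(-0.875) = -0.0469 < 0, so the root lies in [-0.875, -0.75]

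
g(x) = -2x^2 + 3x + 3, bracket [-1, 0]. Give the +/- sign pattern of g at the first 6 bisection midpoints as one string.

+-+-++

midpoint -0.5: g = 1 > 0 → [-1, -0.5]
midpoint -0.75: g = -0.375 < 0 → [-0.75, -0.5]
midpoint -0.625: g = 0.34375 > 0 → [-0.75, -0.625]
midpoint -0.6875: g = -0.0078 < 0 → [-0.6875, -0.625]
midpoint -0.65625: g = 0.1699 > 0 → [-0.6875, -0.65625]
midpoint -0.671875: g = 0.0815 > 0 → [-0.6875, -0.671875]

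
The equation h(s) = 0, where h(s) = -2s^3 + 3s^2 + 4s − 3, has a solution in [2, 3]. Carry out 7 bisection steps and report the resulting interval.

[2.109375, 2.1171875]

m = 2.5, h(m) = -5.5 (−); new bracket [2, 2.5]
m = 2.25, h(m) = -1.59375 (−); new bracket [2, 2.25]
m = 2.125, h(m) = -0.144531 (−); new bracket [2, 2.125]
m = 2.0625, h(m) = 0.4644 (+); new bracket [2.0625, 2.125]
m = 2.09375, h(m) = 0.1693 (+); new bracket [2.09375, 2.125]
m = 2.109375, h(m) = 0.0147 (+); new bracket [2.109375, 2.125]
m = 2.1171875, h(m) = -0.0643 (−); new bracket [2.109375, 2.1171875]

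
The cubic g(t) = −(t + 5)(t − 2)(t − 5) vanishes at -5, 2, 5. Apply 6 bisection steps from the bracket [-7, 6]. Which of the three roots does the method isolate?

midpoint -0.5: g = -61.875 < 0 → [-7, -0.5]
midpoint -3.75: g = -62.890625 < 0 → [-7, -3.75]
midpoint -5.375: g = 28.693359 > 0 → [-5.375, -3.75]
midpoint -4.5625: g = -27.4548 < 0 → [-5.375, -4.5625]
midpoint -4.96875: g = -2.1709 < 0 → [-5.375, -4.96875]
midpoint -5.171875: g = 12.5385 > 0 → [-5.171875, -4.96875]

-5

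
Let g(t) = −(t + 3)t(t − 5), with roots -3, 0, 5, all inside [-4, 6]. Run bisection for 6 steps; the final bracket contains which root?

t = 1 gives g = 16, positive; keep [1, 6]
t = 3.5 gives g = 34.125, positive; keep [3.5, 6]
t = 4.75 gives g = 9.203125, positive; keep [4.75, 6]
t = 5.375 gives g = -16.8809, negative; keep [4.75, 5.375]
t = 5.0625 gives g = -2.551, negative; keep [4.75, 5.0625]
t = 4.90625 gives g = 3.6366, positive; keep [4.90625, 5.0625]

5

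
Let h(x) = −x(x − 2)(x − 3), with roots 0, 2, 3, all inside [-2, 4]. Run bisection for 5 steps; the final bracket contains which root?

0

m = 1, h(m) = -2 (−); new bracket [-2, 1]
m = -0.5, h(m) = 4.375 (+); new bracket [-0.5, 1]
m = 0.25, h(m) = -1.203125 (−); new bracket [-0.5, 0.25]
m = -0.125, h(m) = 0.8301 (+); new bracket [-0.125, 0.25]
m = 0.0625, h(m) = -0.3557 (−); new bracket [-0.125, 0.0625]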